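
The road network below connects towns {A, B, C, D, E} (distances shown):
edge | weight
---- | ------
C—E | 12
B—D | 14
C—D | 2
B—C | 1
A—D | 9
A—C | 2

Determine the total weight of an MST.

17

Kruskal: consider edges lightest-first.
B—C (1): add. Components now {A} {B,C} {D} {E}
A—C (2): add. Components now {A,B,C} {D} {E}
C—D (2): add. Components now {A,B,C,D} {E}
A—D (9): skip — A and D already connected.
C—E (12): add. Components now {A,B,C,D,E}
MST edges: B—C, A—C, C—D, C—E; total weight 1+2+2+12 = 17.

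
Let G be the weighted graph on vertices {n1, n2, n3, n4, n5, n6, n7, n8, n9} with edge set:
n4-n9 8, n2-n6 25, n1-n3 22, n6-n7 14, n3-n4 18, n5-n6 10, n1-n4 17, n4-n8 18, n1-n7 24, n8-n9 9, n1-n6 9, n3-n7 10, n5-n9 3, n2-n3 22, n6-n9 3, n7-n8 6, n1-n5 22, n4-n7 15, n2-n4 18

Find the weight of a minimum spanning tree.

66

Kruskal: consider edges lightest-first.
n5-n9 (3): add — endpoints in different components.
n6-n9 (3): add — endpoints in different components.
n7-n8 (6): add — endpoints in different components.
n4-n9 (8): add — endpoints in different components.
n1-n6 (9): add — endpoints in different components.
n8-n9 (9): add — endpoints in different components.
n3-n7 (10): add — endpoints in different components.
n5-n6 (10): skip — n5 and n6 already connected.
n6-n7 (14): skip — n7 and n6 already connected.
n4-n7 (15): skip — n7 and n4 already connected.
n1-n4 (17): skip — n1 and n4 already connected.
n2-n4 (18): add — endpoints in different components.
MST edges: n5-n9, n6-n9, n7-n8, n4-n9, n1-n6, n8-n9, n3-n7, n2-n4; total weight 3+3+6+8+9+9+10+18 = 66.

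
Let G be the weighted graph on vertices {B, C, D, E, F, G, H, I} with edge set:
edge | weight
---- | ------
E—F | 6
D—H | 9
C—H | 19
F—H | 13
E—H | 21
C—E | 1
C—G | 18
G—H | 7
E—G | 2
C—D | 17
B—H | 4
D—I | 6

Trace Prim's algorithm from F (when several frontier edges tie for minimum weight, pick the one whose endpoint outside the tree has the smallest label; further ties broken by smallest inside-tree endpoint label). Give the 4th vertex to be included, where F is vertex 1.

Prim's algorithm from F:
Step 1: cheapest edge leaving the tree is E—F (6); add E.
Step 2: cheapest edge leaving the tree is C—E (1); add C.
Step 3: cheapest edge leaving the tree is E—G (2); add G.
Step 4: cheapest edge leaving the tree is G—H (7); add H.
Step 5: cheapest edge leaving the tree is B—H (4); add B.
Step 6: cheapest edge leaving the tree is D—H (9); add D.
Step 7: cheapest edge leaving the tree is D—I (6); add I.
Vertex order: F, E, C, G, H, B, D, I. The 4th vertex is G.

G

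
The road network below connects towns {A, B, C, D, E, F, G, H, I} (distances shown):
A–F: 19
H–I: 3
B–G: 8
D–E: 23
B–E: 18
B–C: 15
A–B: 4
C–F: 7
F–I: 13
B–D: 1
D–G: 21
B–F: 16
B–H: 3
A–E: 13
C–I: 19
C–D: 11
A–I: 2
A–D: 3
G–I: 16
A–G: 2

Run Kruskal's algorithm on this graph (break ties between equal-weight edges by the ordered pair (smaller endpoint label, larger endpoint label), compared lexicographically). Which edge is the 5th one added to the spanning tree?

Kruskal: consider edges lightest-first.
B–D (1): add — endpoints in different components.
A–G (2): add — endpoints in different components.
A–I (2): add — endpoints in different components.
A–D (3): add — endpoints in different components.
B–H (3): add — endpoints in different components.
H–I (3): skip — H and I already connected.
A–B (4): skip — A and B already connected.
C–F (7): add — endpoints in different components.
B–G (8): skip — B and G already connected.
C–D (11): add — endpoints in different components.
A–E (13): add — endpoints in different components.
The 5th edge added is B–H.

B-H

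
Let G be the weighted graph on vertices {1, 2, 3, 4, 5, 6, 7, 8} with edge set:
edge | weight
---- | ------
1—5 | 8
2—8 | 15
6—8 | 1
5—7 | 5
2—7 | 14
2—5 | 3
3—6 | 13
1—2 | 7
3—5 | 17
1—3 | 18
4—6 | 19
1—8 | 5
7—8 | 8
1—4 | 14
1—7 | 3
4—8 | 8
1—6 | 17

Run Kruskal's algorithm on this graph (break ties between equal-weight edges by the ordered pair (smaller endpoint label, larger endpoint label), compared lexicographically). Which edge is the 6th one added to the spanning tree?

4-8

Sort edges by weight, then run Kruskal:
6—8 (1): add — endpoints in different components.
1—7 (3): add — endpoints in different components.
2—5 (3): add — endpoints in different components.
1—8 (5): add — endpoints in different components.
5—7 (5): add — endpoints in different components.
1—2 (7): skip — 1 and 2 already connected.
1—5 (8): skip — 1 and 5 already connected.
4—8 (8): add — endpoints in different components.
7—8 (8): skip — 7 and 8 already connected.
3—6 (13): add — endpoints in different components.
The 6th edge added is 4—8.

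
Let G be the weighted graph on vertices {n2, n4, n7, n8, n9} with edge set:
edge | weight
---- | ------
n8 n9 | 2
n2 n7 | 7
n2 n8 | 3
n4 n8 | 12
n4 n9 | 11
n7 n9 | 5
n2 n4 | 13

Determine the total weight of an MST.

21

Grow the tree from n4 using Prim:
Step 1: cheapest edge leaving the tree is n4 n9 (11); add n9.
Step 2: cheapest edge leaving the tree is n8 n9 (2); add n8.
Step 3: cheapest edge leaving the tree is n2 n8 (3); add n2.
Step 4: cheapest edge leaving the tree is n7 n9 (5); add n7.
MST edges: n4 n9, n8 n9, n2 n8, n7 n9; total weight 11+2+3+5 = 21.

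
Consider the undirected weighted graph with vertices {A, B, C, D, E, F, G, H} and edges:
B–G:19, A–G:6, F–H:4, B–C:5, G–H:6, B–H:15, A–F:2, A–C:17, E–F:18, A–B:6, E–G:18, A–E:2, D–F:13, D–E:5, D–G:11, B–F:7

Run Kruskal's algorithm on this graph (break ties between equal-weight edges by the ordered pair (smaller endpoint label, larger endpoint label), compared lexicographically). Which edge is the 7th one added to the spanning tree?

Sort edges by weight, then run Kruskal:
A–E (2): add — endpoints in different components.
A–F (2): add — endpoints in different components.
F–H (4): add — endpoints in different components.
B–C (5): add — endpoints in different components.
D–E (5): add — endpoints in different components.
A–B (6): add — endpoints in different components.
A–G (6): add — endpoints in different components.
The 7th edge added is A–G.

A-G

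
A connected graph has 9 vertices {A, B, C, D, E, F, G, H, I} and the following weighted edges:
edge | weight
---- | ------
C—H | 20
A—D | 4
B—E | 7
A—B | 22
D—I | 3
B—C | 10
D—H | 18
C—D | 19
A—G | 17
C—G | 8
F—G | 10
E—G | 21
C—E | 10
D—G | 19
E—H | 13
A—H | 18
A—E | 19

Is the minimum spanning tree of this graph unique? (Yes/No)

No

Kruskal: consider edges lightest-first.
D—I (3): add — endpoints in different components.
A—D (4): add — endpoints in different components.
B—E (7): add — endpoints in different components.
C—G (8): add — endpoints in different components.
B—C (10): add — endpoints in different components.
C—E (10): skip — C and E already connected.
F—G (10): add — endpoints in different components.
E—H (13): add — endpoints in different components.
A—G (17): add — endpoints in different components.
Non-tree edge C—E has weight 10, equal to the heaviest edge on its tree cycle — swapping gives another MST of the same weight. Not unique.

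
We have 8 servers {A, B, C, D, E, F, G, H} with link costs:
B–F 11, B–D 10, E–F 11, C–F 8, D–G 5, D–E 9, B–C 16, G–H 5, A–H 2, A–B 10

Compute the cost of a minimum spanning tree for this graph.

Kruskal: consider edges lightest-first.
A–H (2): add — endpoints in different components.
D–G (5): add — endpoints in different components.
G–H (5): add — endpoints in different components.
C–F (8): add — endpoints in different components.
D–E (9): add — endpoints in different components.
A–B (10): add — endpoints in different components.
B–D (10): skip — B and D already connected.
B–F (11): add — endpoints in different components.
MST edges: A–H, D–G, G–H, C–F, D–E, A–B, B–F; total weight 2+5+5+8+9+10+11 = 50.

50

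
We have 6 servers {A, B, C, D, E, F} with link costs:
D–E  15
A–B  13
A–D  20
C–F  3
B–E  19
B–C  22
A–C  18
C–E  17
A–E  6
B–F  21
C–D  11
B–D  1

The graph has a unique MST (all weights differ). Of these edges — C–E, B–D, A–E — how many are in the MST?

Sort edges by weight, then run Kruskal:
B–D (1): add. Components now {A} {B,D} {C} {E} {F}
C–F (3): add. Components now {A} {B,D} {C,F} {E}
A–E (6): add. Components now {A,E} {B,D} {C,F}
C–D (11): add. Components now {A,E} {B,C,D,F}
A–B (13): add. Components now {A,B,C,D,E,F}
MST edge set: {B–D, C–F, A–E, C–D, A–B}.
Of the listed edges, {B–D, A–E} are in the MST → 2.

2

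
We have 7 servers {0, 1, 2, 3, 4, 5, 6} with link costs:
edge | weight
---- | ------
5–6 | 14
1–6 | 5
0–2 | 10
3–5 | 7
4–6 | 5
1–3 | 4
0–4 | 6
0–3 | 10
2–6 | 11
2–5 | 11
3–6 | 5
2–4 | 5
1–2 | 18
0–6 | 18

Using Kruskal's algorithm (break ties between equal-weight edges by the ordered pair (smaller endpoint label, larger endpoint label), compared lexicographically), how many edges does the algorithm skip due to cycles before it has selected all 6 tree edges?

Kruskal: consider edges lightest-first.
1–3 (4): add — endpoints in different components.
1–6 (5): add — endpoints in different components.
2–4 (5): add — endpoints in different components.
3–6 (5): skip — 3 and 6 already connected.
4–6 (5): add — endpoints in different components.
0–4 (6): add — endpoints in different components.
3–5 (7): add — endpoints in different components.
Edges rejected before the tree was complete: 1.

1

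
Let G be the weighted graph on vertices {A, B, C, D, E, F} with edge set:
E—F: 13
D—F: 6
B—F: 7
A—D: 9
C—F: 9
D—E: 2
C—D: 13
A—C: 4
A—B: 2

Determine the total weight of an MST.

Grow the tree from C using Prim:
Step 1: cheapest edge leaving the tree is A—C (4); add A.
Step 2: cheapest edge leaving the tree is A—B (2); add B.
Step 3: cheapest edge leaving the tree is B—F (7); add F.
Step 4: cheapest edge leaving the tree is D—F (6); add D.
Step 5: cheapest edge leaving the tree is D—E (2); add E.
MST edges: A—C, A—B, B—F, D—F, D—E; total weight 4+2+7+6+2 = 21.

21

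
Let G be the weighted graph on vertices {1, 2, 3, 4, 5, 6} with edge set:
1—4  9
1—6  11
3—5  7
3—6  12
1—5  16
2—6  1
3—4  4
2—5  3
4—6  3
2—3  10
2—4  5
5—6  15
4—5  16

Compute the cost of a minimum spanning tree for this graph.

20

Grow the tree from 5 using Prim:
Step 1: frontier [2—5 3, 3—5 7, 5—6 15, 1—5 16, 4—5 16] → take 2—5 (3); add 2.
Step 2: frontier [2—6 1, 2—4 5, 2—3 10, 3—5 7, 5—6 15, 1—5 16, 4—5 16] → take 2—6 (1); add 6.
Step 3: frontier [2—4 5, 2—3 10, 3—5 7, 1—5 16, 4—5 16, 4—6 3, 1—6 11, 3—6 12] → take 4—6 (3); add 4.
Step 4: frontier [2—3 10, 3—4 4, 1—4 9, 3—5 7, 1—5 16, 1—6 11, 3—6 12] → take 3—4 (4); add 3.
Step 5: frontier [1—4 9, 1—5 16, 1—6 11] → take 1—4 (9); add 1.
MST edges: 2—5, 2—6, 4—6, 3—4, 1—4; total weight 3+1+3+4+9 = 20.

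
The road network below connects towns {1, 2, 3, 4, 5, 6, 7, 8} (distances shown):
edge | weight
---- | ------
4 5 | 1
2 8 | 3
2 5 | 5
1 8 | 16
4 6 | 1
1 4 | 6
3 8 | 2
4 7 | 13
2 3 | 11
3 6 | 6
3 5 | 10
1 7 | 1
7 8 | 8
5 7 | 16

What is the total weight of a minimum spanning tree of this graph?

19

Grow the tree from 5 using Prim:
Step 1: cheapest edge leaving the tree is 4 5 (1); add 4.
Step 2: cheapest edge leaving the tree is 4 6 (1); add 6.
Step 3: cheapest edge leaving the tree is 2 5 (5); add 2.
Step 4: cheapest edge leaving the tree is 2 8 (3); add 8.
Step 5: cheapest edge leaving the tree is 3 8 (2); add 3.
Step 6: cheapest edge leaving the tree is 1 4 (6); add 1.
Step 7: cheapest edge leaving the tree is 1 7 (1); add 7.
MST edges: 4 5, 4 6, 2 5, 2 8, 3 8, 1 4, 1 7; total weight 1+1+5+3+2+6+1 = 19.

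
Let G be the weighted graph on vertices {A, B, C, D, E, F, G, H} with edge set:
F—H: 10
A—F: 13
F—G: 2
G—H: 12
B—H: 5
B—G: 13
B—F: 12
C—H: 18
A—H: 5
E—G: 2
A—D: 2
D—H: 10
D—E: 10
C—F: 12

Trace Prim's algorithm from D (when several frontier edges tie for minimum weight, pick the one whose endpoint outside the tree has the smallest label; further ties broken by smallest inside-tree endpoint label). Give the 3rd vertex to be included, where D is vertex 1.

H

Grow the tree from D using Prim:
Step 1: cheapest edge leaving the tree is A—D (2); add A.
Step 2: cheapest edge leaving the tree is A—H (5); add H.
Step 3: cheapest edge leaving the tree is B—H (5); add B.
Step 4: cheapest edge leaving the tree is D—E (10); add E.
Step 5: cheapest edge leaving the tree is E—G (2); add G.
Step 6: cheapest edge leaving the tree is F—G (2); add F.
Step 7: cheapest edge leaving the tree is C—F (12); add C.
Vertex order: D, A, H, B, E, G, F, C. The 3rd vertex is H.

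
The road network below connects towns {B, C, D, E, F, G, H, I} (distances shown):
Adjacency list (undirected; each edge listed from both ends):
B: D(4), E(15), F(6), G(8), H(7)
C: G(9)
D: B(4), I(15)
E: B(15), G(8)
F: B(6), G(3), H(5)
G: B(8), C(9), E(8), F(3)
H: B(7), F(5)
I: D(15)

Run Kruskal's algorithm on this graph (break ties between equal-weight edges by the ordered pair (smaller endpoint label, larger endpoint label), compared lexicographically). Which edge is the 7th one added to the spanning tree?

Kruskal: consider edges lightest-first.
F-G (3): add — endpoints in different components.
B-D (4): add — endpoints in different components.
F-H (5): add — endpoints in different components.
B-F (6): add — endpoints in different components.
B-H (7): skip — B and H already connected.
B-G (8): skip — B and G already connected.
E-G (8): add — endpoints in different components.
C-G (9): add — endpoints in different components.
B-E (15): skip — B and E already connected.
D-I (15): add — endpoints in different components.
The 7th edge added is D-I.

D-I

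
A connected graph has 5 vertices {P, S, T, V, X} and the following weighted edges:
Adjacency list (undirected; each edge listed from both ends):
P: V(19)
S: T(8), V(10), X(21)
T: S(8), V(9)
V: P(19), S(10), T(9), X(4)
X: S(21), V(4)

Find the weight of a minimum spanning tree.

Prim's algorithm from T:
Step 1: cheapest edge leaving the tree is S-T (8); add S.
Step 2: cheapest edge leaving the tree is T-V (9); add V.
Step 3: cheapest edge leaving the tree is V-X (4); add X.
Step 4: cheapest edge leaving the tree is P-V (19); add P.
MST edges: S-T, T-V, V-X, P-V; total weight 8+9+4+19 = 40.

40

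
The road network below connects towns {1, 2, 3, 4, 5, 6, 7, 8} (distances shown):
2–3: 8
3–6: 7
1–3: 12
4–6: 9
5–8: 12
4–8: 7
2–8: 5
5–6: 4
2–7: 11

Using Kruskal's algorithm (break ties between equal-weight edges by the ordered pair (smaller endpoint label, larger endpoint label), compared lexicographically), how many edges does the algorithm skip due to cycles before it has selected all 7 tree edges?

Sort edges by weight, then run Kruskal:
5–6 (4): add — endpoints in different components.
2–8 (5): add — endpoints in different components.
3–6 (7): add — endpoints in different components.
4–8 (7): add — endpoints in different components.
2–3 (8): add — endpoints in different components.
4–6 (9): skip — 4 and 6 already connected.
2–7 (11): add — endpoints in different components.
1–3 (12): add — endpoints in different components.
Edges rejected before the tree was complete: 1.

1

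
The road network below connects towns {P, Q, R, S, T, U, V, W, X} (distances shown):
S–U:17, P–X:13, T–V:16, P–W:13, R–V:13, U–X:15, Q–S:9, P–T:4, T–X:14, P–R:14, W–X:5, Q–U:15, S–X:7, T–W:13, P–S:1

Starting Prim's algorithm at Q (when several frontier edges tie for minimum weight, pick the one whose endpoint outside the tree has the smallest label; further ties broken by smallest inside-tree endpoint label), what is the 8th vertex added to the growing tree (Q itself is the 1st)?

V

Grow the tree from Q using Prim:
Step 1: cheapest edge leaving the tree is Q–S (9); add S.
Step 2: cheapest edge leaving the tree is P–S (1); add P.
Step 3: cheapest edge leaving the tree is P–T (4); add T.
Step 4: cheapest edge leaving the tree is S–X (7); add X.
Step 5: cheapest edge leaving the tree is W–X (5); add W.
Step 6: cheapest edge leaving the tree is P–R (14); add R.
Step 7: cheapest edge leaving the tree is R–V (13); add V.
Step 8: cheapest edge leaving the tree is Q–U (15); add U.
Vertex order: Q, S, P, T, X, W, R, V, U. The 8th vertex is V.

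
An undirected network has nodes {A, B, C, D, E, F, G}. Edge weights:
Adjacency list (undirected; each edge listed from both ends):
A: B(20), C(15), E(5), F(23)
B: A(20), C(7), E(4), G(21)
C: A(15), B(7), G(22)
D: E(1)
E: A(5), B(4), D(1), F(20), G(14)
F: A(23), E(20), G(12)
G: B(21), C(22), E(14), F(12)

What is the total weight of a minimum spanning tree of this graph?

Grow the tree from B using Prim:
Step 1: cheapest edge leaving the tree is B E (4); add E.
Step 2: cheapest edge leaving the tree is D E (1); add D.
Step 3: cheapest edge leaving the tree is A E (5); add A.
Step 4: cheapest edge leaving the tree is B C (7); add C.
Step 5: cheapest edge leaving the tree is E G (14); add G.
Step 6: cheapest edge leaving the tree is F G (12); add F.
MST edges: B E, D E, A E, B C, E G, F G; total weight 4+1+5+7+14+12 = 43.

43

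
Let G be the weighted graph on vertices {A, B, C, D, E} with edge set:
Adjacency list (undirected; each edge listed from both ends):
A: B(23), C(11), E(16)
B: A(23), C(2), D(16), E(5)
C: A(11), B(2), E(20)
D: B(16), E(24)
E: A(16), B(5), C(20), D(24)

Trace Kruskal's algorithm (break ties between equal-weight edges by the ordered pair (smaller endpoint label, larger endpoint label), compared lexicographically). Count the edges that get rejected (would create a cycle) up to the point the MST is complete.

Sort edges by weight, then run Kruskal:
B–C (2): add — endpoints in different components.
B–E (5): add — endpoints in different components.
A–C (11): add — endpoints in different components.
A–E (16): skip — A and E already connected.
B–D (16): add — endpoints in different components.
Edges rejected before the tree was complete: 1.

1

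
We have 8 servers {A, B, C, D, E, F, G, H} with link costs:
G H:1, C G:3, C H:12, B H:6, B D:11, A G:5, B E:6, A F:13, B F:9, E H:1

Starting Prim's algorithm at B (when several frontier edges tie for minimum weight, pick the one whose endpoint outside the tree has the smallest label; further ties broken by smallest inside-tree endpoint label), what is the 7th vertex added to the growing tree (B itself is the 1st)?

Prim's algorithm from B:
Step 1: cheapest edge leaving the tree is B E (6); add E.
Step 2: cheapest edge leaving the tree is E H (1); add H.
Step 3: cheapest edge leaving the tree is G H (1); add G.
Step 4: cheapest edge leaving the tree is C G (3); add C.
Step 5: cheapest edge leaving the tree is A G (5); add A.
Step 6: cheapest edge leaving the tree is B F (9); add F.
Step 7: cheapest edge leaving the tree is B D (11); add D.
Vertex order: B, E, H, G, C, A, F, D. The 7th vertex is F.

F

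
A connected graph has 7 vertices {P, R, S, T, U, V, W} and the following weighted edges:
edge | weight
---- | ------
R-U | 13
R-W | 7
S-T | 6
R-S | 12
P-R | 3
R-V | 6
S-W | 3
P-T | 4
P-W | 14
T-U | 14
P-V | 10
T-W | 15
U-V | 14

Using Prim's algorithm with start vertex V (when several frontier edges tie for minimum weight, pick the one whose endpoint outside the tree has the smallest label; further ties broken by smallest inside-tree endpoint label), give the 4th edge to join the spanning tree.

Prim, starting at V.
Step 1: frontier [R-V 6, P-V 10, U-V 14] → take R-V (6); add R.
Step 2: frontier [P-R 3, R-W 7, R-S 12, R-U 13, P-V 10, U-V 14] → take P-R (3); add P.
Step 3: frontier [P-T 4, P-W 14, R-W 7, R-S 12, R-U 13, U-V 14] → take P-T (4); add T.
Step 4: frontier [P-W 14, R-W 7, R-S 12, R-U 13, S-T 6, T-U 14, T-W 15, U-V 14] → take S-T (6); add S.
Step 5: frontier [P-W 14, R-W 7, R-U 13, S-W 3, T-U 14, T-W 15, U-V 14] → take S-W (3); add W.
Step 6: frontier [R-U 13, T-U 14, U-V 14] → take R-U (13); add U.
The 4th edge added is S-T.

S-T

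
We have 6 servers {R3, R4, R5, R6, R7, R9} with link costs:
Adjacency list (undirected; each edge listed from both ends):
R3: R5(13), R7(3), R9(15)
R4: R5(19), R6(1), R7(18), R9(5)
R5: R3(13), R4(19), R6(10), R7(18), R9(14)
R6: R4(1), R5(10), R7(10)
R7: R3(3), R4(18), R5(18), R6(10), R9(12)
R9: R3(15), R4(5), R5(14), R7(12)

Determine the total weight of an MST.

29

Kruskal: consider edges lightest-first.
R4—R6 (1): add. Components now {R3} {R4,R6} {R5} {R7} {R9}
R3—R7 (3): add. Components now {R3,R7} {R4,R6} {R5} {R9}
R4—R9 (5): add. Components now {R3,R7} {R4,R6,R9} {R5}
R5—R6 (10): add. Components now {R3,R7} {R4,R5,R6,R9}
R6—R7 (10): add. Components now {R3,R4,R5,R6,R7,R9}
MST edges: R4—R6, R3—R7, R4—R9, R5—R6, R6—R7; total weight 1+3+5+10+10 = 29.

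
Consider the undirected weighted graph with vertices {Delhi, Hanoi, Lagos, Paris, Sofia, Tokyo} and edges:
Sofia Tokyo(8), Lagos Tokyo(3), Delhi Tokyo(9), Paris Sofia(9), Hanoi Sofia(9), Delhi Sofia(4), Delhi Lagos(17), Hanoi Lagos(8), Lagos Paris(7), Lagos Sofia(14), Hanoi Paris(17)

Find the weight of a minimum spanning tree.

30

Prim, starting at Lagos.
Step 1: cheapest edge leaving the tree is Lagos Tokyo (3); add Tokyo.
Step 2: cheapest edge leaving the tree is Lagos Paris (7); add Paris.
Step 3: cheapest edge leaving the tree is Hanoi Lagos (8); add Hanoi.
Step 4: cheapest edge leaving the tree is Sofia Tokyo (8); add Sofia.
Step 5: cheapest edge leaving the tree is Delhi Sofia (4); add Delhi.
MST edges: Lagos Tokyo, Lagos Paris, Hanoi Lagos, Sofia Tokyo, Delhi Sofia; total weight 3+7+8+8+4 = 30.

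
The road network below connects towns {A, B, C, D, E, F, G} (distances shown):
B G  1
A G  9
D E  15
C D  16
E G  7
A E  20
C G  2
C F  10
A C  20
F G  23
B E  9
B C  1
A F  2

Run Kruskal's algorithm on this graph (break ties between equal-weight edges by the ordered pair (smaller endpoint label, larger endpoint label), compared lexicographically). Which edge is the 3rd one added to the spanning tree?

Kruskal's algorithm — process edges by increasing weight (ties by edge label):
B C (1): add — endpoints in different components.
B G (1): add — endpoints in different components.
A F (2): add — endpoints in different components.
C G (2): skip — C and G already connected.
E G (7): add — endpoints in different components.
A G (9): add — endpoints in different components.
B E (9): skip — B and E already connected.
C F (10): skip — C and F already connected.
D E (15): add — endpoints in different components.
The 3rd edge added is A F.

A-F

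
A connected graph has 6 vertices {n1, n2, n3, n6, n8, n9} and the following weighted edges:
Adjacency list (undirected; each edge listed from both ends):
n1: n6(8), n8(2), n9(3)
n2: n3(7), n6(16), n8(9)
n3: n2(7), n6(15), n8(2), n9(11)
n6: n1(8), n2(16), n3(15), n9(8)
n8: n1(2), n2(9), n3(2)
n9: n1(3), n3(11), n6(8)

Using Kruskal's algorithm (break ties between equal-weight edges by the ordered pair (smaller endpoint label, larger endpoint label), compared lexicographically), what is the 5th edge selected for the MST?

Kruskal: consider edges lightest-first.
n1 n8 (2): add. Components now {n9} {n1,n8} {n3} {n6} {n2}
n3 n8 (2): add. Components now {n9} {n1,n3,n8} {n6} {n2}
n1 n9 (3): add. Components now {n1,n3,n8,n9} {n6} {n2}
n2 n3 (7): add. Components now {n1,n2,n3,n8,n9} {n6}
n1 n6 (8): add. Components now {n1,n2,n3,n6,n8,n9}
The 5th edge added is n1 n6.

n1-n6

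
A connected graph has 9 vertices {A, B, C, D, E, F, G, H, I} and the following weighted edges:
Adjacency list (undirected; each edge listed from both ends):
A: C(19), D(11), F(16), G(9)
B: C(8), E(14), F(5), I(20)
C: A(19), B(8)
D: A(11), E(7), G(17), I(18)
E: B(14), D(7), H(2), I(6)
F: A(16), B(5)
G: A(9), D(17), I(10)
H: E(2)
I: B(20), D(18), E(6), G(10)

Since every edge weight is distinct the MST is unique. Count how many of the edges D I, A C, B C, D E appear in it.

Sort edges by weight, then run Kruskal:
E H (2): add — endpoints in different components.
B F (5): add — endpoints in different components.
E I (6): add — endpoints in different components.
D E (7): add — endpoints in different components.
B C (8): add — endpoints in different components.
A G (9): add — endpoints in different components.
G I (10): add — endpoints in different components.
A D (11): skip — A and D already connected.
B E (14): add — endpoints in different components.
MST edge set: {E H, B F, E I, D E, B C, A G, G I, B E}.
Of the listed edges, {B C, D E} are in the MST → 2.

2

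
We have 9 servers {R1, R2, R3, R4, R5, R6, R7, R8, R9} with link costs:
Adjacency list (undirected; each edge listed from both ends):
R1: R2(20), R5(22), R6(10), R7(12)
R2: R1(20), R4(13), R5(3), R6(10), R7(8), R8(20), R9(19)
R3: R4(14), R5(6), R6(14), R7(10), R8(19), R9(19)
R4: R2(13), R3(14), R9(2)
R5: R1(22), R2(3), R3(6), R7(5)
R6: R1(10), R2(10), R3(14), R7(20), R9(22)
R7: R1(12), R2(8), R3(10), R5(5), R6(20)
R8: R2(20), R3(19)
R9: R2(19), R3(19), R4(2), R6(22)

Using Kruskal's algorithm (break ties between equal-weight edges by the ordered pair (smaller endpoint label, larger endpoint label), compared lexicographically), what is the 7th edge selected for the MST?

R2-R4

Kruskal: consider edges lightest-first.
R4-R9 (2): add — endpoints in different components.
R2-R5 (3): add — endpoints in different components.
R5-R7 (5): add — endpoints in different components.
R3-R5 (6): add — endpoints in different components.
R2-R7 (8): skip — R2 and R7 already connected.
R1-R6 (10): add — endpoints in different components.
R2-R6 (10): add — endpoints in different components.
R3-R7 (10): skip — R3 and R7 already connected.
R1-R7 (12): skip — R1 and R7 already connected.
R2-R4 (13): add — endpoints in different components.
R3-R4 (14): skip — R4 and R3 already connected.
R3-R6 (14): skip — R3 and R6 already connected.
R2-R9 (19): skip — R2 and R9 already connected.
R3-R8 (19): add — endpoints in different components.
The 7th edge added is R2-R4.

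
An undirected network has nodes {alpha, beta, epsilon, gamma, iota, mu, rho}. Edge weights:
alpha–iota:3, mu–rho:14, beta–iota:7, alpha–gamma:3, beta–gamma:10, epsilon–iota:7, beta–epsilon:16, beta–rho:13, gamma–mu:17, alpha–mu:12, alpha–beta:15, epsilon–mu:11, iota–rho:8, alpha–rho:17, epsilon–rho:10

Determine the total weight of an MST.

Kruskal: consider edges lightest-first.
alpha–gamma (3): add. Components now {alpha,gamma} {epsilon} {mu} {rho} {beta} {iota}
alpha–iota (3): add. Components now {alpha,gamma,iota} {epsilon} {mu} {rho} {beta}
beta–iota (7): add. Components now {alpha,beta,gamma,iota} {epsilon} {mu} {rho}
epsilon–iota (7): add. Components now {alpha,beta,epsilon,gamma,iota} {mu} {rho}
iota–rho (8): add. Components now {alpha,beta,epsilon,gamma,iota,rho} {mu}
beta–gamma (10): skip — gamma and beta already connected.
epsilon–rho (10): skip — epsilon and rho already connected.
epsilon–mu (11): add. Components now {alpha,beta,epsilon,gamma,iota,mu,rho}
MST edges: alpha–gamma, alpha–iota, beta–iota, epsilon–iota, iota–rho, epsilon–mu; total weight 3+3+7+7+8+11 = 39.

39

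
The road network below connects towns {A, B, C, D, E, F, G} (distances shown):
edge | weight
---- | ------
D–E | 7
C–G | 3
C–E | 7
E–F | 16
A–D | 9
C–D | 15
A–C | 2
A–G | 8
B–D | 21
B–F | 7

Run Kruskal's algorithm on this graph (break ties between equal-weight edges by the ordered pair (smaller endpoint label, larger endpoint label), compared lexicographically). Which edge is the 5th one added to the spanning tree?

D-E

Kruskal: consider edges lightest-first.
A–C (2): add. Components now {A,C} {B} {D} {E} {F} {G}
C–G (3): add. Components now {A,C,G} {B} {D} {E} {F}
B–F (7): add. Components now {A,C,G} {B,F} {D} {E}
C–E (7): add. Components now {A,C,E,G} {B,F} {D}
D–E (7): add. Components now {A,C,D,E,G} {B,F}
A–G (8): skip — A and G already connected.
A–D (9): skip — A and D already connected.
C–D (15): skip — C and D already connected.
E–F (16): add. Components now {A,B,C,D,E,F,G}
The 5th edge added is D–E.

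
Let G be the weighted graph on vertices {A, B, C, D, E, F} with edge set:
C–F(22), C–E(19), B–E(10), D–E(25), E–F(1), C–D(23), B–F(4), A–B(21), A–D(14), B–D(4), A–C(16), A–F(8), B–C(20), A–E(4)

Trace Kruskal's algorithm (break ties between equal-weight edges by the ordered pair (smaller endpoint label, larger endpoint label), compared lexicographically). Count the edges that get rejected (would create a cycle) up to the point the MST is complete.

Kruskal: consider edges lightest-first.
E–F (1): add. Components now {A} {B} {C} {D} {E,F}
A–E (4): add. Components now {A,E,F} {B} {C} {D}
B–D (4): add. Components now {A,E,F} {B,D} {C}
B–F (4): add. Components now {A,B,D,E,F} {C}
A–F (8): skip — A and F already connected.
B–E (10): skip — B and E already connected.
A–D (14): skip — A and D already connected.
A–C (16): add. Components now {A,B,C,D,E,F}
Edges rejected before the tree was complete: 3.

3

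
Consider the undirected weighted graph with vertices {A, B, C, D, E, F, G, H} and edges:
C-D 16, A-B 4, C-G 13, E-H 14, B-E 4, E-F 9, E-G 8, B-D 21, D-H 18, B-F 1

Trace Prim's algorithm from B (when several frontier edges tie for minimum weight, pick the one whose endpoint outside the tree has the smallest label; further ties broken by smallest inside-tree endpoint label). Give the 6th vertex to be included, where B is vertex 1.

Prim's algorithm from B:
Step 1: cheapest edge leaving the tree is B-F (1); add F.
Step 2: cheapest edge leaving the tree is A-B (4); add A.
Step 3: cheapest edge leaving the tree is B-E (4); add E.
Step 4: cheapest edge leaving the tree is E-G (8); add G.
Step 5: cheapest edge leaving the tree is C-G (13); add C.
Step 6: cheapest edge leaving the tree is E-H (14); add H.
Step 7: cheapest edge leaving the tree is C-D (16); add D.
Vertex order: B, F, A, E, G, C, H, D. The 6th vertex is C.

C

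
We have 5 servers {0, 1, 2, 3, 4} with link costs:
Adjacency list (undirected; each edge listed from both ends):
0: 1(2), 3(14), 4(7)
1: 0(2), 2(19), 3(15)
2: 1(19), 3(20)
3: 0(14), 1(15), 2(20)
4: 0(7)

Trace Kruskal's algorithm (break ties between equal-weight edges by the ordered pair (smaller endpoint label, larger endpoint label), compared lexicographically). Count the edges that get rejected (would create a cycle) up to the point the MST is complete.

1

Sort edges by weight, then run Kruskal:
0–1 (2): add. Components now {0,1} {2} {3} {4}
0–4 (7): add. Components now {0,1,4} {2} {3}
0–3 (14): add. Components now {0,1,3,4} {2}
1–3 (15): skip — 1 and 3 already connected.
1–2 (19): add. Components now {0,1,2,3,4}
Edges rejected before the tree was complete: 1.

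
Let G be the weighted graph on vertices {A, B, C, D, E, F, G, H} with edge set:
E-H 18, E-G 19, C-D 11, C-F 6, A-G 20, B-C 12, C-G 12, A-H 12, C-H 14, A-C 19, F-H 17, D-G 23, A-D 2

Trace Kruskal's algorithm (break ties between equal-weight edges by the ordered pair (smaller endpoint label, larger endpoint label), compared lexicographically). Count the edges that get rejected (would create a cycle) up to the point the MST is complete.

2

Kruskal's algorithm — process edges by increasing weight (ties by edge label):
A-D (2): add — endpoints in different components.
C-F (6): add — endpoints in different components.
C-D (11): add — endpoints in different components.
A-H (12): add — endpoints in different components.
B-C (12): add — endpoints in different components.
C-G (12): add — endpoints in different components.
C-H (14): skip — C and H already connected.
F-H (17): skip — F and H already connected.
E-H (18): add — endpoints in different components.
Edges rejected before the tree was complete: 2.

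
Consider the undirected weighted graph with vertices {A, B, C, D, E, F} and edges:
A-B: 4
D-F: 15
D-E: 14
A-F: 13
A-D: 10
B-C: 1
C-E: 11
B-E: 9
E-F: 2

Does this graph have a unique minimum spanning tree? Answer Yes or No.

Yes

Kruskal's algorithm — process edges by increasing weight (ties by edge label):
B-C (1): add — endpoints in different components.
E-F (2): add — endpoints in different components.
A-B (4): add — endpoints in different components.
B-E (9): add — endpoints in different components.
A-D (10): add — endpoints in different components.
Every non-tree edge has weight strictly greater than the heaviest edge on the tree path between its endpoints, so the MST is unique.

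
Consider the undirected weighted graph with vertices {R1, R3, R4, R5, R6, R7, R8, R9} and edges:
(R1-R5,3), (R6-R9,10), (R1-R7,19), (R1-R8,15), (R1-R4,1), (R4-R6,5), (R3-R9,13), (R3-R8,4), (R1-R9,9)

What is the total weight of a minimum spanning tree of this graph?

54

Prim's algorithm from R5:
Step 1: cheapest edge leaving the tree is R1-R5 (3); add R1.
Step 2: cheapest edge leaving the tree is R1-R4 (1); add R4.
Step 3: cheapest edge leaving the tree is R4-R6 (5); add R6.
Step 4: cheapest edge leaving the tree is R1-R9 (9); add R9.
Step 5: cheapest edge leaving the tree is R3-R9 (13); add R3.
Step 6: cheapest edge leaving the tree is R3-R8 (4); add R8.
Step 7: cheapest edge leaving the tree is R1-R7 (19); add R7.
MST edges: R1-R5, R1-R4, R4-R6, R1-R9, R3-R9, R3-R8, R1-R7; total weight 3+1+5+9+13+4+19 = 54.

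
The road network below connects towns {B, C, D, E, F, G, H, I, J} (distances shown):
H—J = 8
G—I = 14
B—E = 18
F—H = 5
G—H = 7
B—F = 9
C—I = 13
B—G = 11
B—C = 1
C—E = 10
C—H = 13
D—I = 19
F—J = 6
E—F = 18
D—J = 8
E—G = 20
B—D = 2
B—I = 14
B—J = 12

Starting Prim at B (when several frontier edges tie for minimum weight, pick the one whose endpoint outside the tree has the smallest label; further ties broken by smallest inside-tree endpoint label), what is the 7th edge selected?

C-E

Prim's algorithm from B:
Step 1: cheapest edge leaving the tree is B—C (1); add C.
Step 2: cheapest edge leaving the tree is B—D (2); add D.
Step 3: cheapest edge leaving the tree is D—J (8); add J.
Step 4: cheapest edge leaving the tree is F—J (6); add F.
Step 5: cheapest edge leaving the tree is F—H (5); add H.
Step 6: cheapest edge leaving the tree is G—H (7); add G.
Step 7: cheapest edge leaving the tree is C—E (10); add E.
Step 8: cheapest edge leaving the tree is C—I (13); add I.
The 7th edge added is C—E.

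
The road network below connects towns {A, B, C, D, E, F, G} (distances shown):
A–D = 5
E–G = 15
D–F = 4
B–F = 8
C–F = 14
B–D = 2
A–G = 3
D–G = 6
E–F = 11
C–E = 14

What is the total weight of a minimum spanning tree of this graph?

39

Sort edges by weight, then run Kruskal:
B–D (2): add. Components now {A} {B,D} {C} {E} {F} {G}
A–G (3): add. Components now {A,G} {B,D} {C} {E} {F}
D–F (4): add. Components now {A,G} {B,D,F} {C} {E}
A–D (5): add. Components now {A,B,D,F,G} {C} {E}
D–G (6): skip — D and G already connected.
B–F (8): skip — B and F already connected.
E–F (11): add. Components now {A,B,D,E,F,G} {C}
C–E (14): add. Components now {A,B,C,D,E,F,G}
MST edges: B–D, A–G, D–F, A–D, E–F, C–E; total weight 2+3+4+5+11+14 = 39.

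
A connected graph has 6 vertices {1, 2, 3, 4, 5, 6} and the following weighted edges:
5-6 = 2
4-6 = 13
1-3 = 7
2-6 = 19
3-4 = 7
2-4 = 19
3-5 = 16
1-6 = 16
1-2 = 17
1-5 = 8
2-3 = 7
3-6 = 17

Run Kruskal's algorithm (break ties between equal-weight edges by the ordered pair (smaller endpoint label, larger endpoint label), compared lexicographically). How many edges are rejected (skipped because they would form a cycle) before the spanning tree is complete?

Kruskal: consider edges lightest-first.
5-6 (2): add — endpoints in different components.
1-3 (7): add — endpoints in different components.
2-3 (7): add — endpoints in different components.
3-4 (7): add — endpoints in different components.
1-5 (8): add — endpoints in different components.
Edges rejected before the tree was complete: 0.

0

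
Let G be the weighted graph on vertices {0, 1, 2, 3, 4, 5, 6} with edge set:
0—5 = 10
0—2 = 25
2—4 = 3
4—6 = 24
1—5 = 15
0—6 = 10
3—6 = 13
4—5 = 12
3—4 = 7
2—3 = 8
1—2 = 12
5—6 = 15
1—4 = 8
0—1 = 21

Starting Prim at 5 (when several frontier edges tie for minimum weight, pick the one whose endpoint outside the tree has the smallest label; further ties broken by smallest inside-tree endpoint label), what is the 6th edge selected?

Prim's algorithm from 5:
Step 1: frontier [0—5 10, 4—5 12, 1—5 15, 5—6 15] → take 0—5 (10); add 0.
Step 2: frontier [0—6 10, 0—1 21, 0—2 25, 4—5 12, 1—5 15, 5—6 15] → take 0—6 (10); add 6.
Step 3: frontier [0—1 21, 0—2 25, 4—5 12, 1—5 15, 3—6 13, 4—6 24] → take 4—5 (12); add 4.
Step 4: frontier [0—1 21, 0—2 25, 2—4 3, 3—4 7, 1—4 8, 1—5 15, 3—6 13] → take 2—4 (3); add 2.
Step 5: frontier [0—1 21, 2—3 8, 1—2 12, 3—4 7, 1—4 8, 1—5 15, 3—6 13] → take 3—4 (7); add 3.
Step 6: frontier [0—1 21, 1—2 12, 1—4 8, 1—5 15] → take 1—4 (8); add 1.
The 6th edge added is 1—4.

1-4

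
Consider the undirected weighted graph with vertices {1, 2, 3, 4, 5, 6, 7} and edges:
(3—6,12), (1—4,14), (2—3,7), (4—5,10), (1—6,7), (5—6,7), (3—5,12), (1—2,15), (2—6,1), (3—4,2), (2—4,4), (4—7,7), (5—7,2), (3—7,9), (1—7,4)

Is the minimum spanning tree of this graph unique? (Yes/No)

No

Kruskal: consider edges lightest-first.
2—6 (1): add. Components now {1} {2,6} {3} {4} {5} {7}
3—4 (2): add. Components now {1} {2,6} {3,4} {5} {7}
5—7 (2): add. Components now {1} {2,6} {3,4} {5,7}
1—7 (4): add. Components now {1,5,7} {2,6} {3,4}
2—4 (4): add. Components now {1,5,7} {2,3,4,6}
1—6 (7): add. Components now {1,2,3,4,5,6,7}
Non-tree edge 4—7 has weight 7, equal to the heaviest edge on its tree cycle — swapping gives another MST of the same weight. Not unique.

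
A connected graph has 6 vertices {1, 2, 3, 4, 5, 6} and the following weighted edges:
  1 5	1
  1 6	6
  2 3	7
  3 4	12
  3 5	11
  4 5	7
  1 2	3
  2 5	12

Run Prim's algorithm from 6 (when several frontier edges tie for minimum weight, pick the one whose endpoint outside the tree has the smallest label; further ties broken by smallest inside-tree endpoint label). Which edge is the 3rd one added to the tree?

Prim, starting at 6.
Step 1: cheapest edge leaving the tree is 1 6 (6); add 1.
Step 2: cheapest edge leaving the tree is 1 5 (1); add 5.
Step 3: cheapest edge leaving the tree is 1 2 (3); add 2.
Step 4: cheapest edge leaving the tree is 2 3 (7); add 3.
Step 5: cheapest edge leaving the tree is 4 5 (7); add 4.
The 3rd edge added is 1 2.

1-2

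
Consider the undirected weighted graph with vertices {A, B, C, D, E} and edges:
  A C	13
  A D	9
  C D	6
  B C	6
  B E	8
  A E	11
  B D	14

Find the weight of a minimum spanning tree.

Kruskal: consider edges lightest-first.
B C (6): add — endpoints in different components.
C D (6): add — endpoints in different components.
B E (8): add — endpoints in different components.
A D (9): add — endpoints in different components.
MST edges: B C, C D, B E, A D; total weight 6+6+8+9 = 29.

29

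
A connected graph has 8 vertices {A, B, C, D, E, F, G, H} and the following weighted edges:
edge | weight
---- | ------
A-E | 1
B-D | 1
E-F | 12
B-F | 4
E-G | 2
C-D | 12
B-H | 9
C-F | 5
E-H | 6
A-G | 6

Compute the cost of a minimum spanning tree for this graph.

28

Grow the tree from A using Prim:
Step 1: frontier [A-E 1, A-G 6] → take A-E (1); add E.
Step 2: frontier [A-G 6, E-G 2, E-H 6, E-F 12] → take E-G (2); add G.
Step 3: frontier [E-H 6, E-F 12] → take E-H (6); add H.
Step 4: frontier [E-F 12, B-H 9] → take B-H (9); add B.
Step 5: frontier [B-D 1, B-F 4, E-F 12] → take B-D (1); add D.
Step 6: frontier [B-F 4, C-D 12, E-F 12] → take B-F (4); add F.
Step 7: frontier [C-D 12, C-F 5] → take C-F (5); add C.
MST edges: A-E, E-G, E-H, B-H, B-D, B-F, C-F; total weight 1+2+6+9+1+4+5 = 28.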